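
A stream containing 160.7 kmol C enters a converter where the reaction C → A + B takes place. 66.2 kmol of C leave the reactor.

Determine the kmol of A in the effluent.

94.5 kmol

For C: n = n₀ − 1ξ → 66.2 = 160.7 − 1ξ, giving ξ = 94.5 kmol.
Outlet amounts (n = n₀ + ν ξ):
  C: 160.7 − 1(94.5) = 66.2
  A: 0 + 1(94.5) = 94.5
  B: 0 + 1(94.5) = 94.5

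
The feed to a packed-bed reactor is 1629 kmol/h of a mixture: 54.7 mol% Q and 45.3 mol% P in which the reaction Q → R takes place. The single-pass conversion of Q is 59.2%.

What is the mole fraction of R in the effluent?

0.324

Q reacted = 0.592 × 891.1 = 527.5 kmol/h; ν_Q = −1, so ξ = 527.5/1 = 527.5 kmol/h.
Outlet amounts (n = n₀ + ν ξ):
  Q: 891.1 − 1(527.5) = 363.6
  R: 0 + 1(527.5) = 527.5
  P: 737.9 (inert)
Total out = 1629 kmol/h; y_R = 527.5 / 1629 = 0.3238.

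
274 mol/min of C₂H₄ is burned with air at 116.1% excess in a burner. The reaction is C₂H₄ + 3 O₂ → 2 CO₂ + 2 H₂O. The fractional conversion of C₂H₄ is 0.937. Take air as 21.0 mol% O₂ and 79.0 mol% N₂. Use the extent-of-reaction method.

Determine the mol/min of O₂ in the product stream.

Stoichiometric O₂ = 3 × 274 = 822 mol/min; O₂ fed = 822 × 2.161 = 1776 mol/min.
N₂ fed = 1776 × 79/21 = 6682 mol/min.
Fuel reacted = 0.937 × 274 → ξ = 256.7 mol/min.
Outlet (n = n₀ + ν ξ):
  C₂H₄: 274 − 1(256.7) = 17.26
  O₂: 1776 − 3(256.7) = 1006
  N₂: 6682 (inert)
  CO₂: 0 + 2(256.7) = 513.5
  H₂O: 0 + 2(256.7) = 513.5

1010 mol/min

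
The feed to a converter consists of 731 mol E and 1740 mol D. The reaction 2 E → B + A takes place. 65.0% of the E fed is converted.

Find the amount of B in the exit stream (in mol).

238 mol

E reacted = 0.65 × 731 = 475.2 mol; ν_E = −2, so ξ = 475.2/2 = 237.6 mol.
Outlet amounts (n = n₀ + ν ξ):
  E: 731 − 2(237.6) = 255.8
  B: 0 + 1(237.6) = 237.6
  A: 0 + 1(237.6) = 237.6
  D: 1740 (inert)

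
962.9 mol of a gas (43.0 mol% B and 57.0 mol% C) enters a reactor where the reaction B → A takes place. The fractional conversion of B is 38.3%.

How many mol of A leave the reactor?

B reacted = 0.383 × 414 = 158.6 mol; ν_B = −1, so ξ = 158.6/1 = 158.6 mol.
Outlet amounts (n = n₀ + ν ξ):
  B: 414 − 1(158.6) = 255.5
  A: 0 + 1(158.6) = 158.6
  C: 548.9 (inert)

159 mol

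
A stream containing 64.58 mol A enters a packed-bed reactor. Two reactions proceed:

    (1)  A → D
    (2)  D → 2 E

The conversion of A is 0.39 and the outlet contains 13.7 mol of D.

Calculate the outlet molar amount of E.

Conversion of A: A consumed = 1ξ₁ = 0.39 × 64.58 → ξ₁ = 25.19 mol.
D balance: n_D = 0 + 1ξ₁ − 1ξ₂ = 13.7 → ξ₂ = (1·25.19 − 13.7)/1 = 11.49 mol.
Outlet amounts (n = n₀ + Σ ν·ξ):
  A: 64.58 − 1(25.19) = 39.39
  D: 0 + 1(25.19) − 1(11.49) = 13.7
  E: 0 + 2(11.49) = 22.97

23 mol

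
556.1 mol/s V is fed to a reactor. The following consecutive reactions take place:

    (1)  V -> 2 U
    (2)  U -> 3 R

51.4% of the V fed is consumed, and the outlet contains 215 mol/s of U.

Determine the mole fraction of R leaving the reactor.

Conversion of V: V consumed = 1ξ₁ = 0.514 × 556.1 → ξ₁ = 285.8 mol/s.
U balance: n_U = 0 + 2ξ₁ − 1ξ₂ = 215 → ξ₂ = (2·285.8 − 215)/1 = 356.7 mol/s.
Outlet amounts (n = n₀ + Σ ν·ξ):
  V: 556.1 − 1(285.8) = 270.3
  U: 0 + 2(285.8) − 1(356.7) = 215
  R: 0 + 3(356.7) = 1070
Total out = 1555 mol/s; y_R = 1070 / 1555 = 0.688.

0.688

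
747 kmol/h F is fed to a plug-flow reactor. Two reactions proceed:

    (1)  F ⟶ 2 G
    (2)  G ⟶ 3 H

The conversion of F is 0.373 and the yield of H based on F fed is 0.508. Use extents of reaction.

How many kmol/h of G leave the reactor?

Conversion of F: F consumed = 1ξ₁ = 0.373 × 747 → ξ₁ = 278.6 kmol/h.
Yield of H: 3ξ₂ / 747 = 0.508 → ξ₂ = 126.5 kmol/h.
Outlet amounts (n = n₀ + Σ ν·ξ):
  F: 747 − 1(278.6) = 468.4
  G: 0 + 2(278.6) − 1(126.5) = 430.8
  H: 0 + 3(126.5) = 379.5

431 kmol/h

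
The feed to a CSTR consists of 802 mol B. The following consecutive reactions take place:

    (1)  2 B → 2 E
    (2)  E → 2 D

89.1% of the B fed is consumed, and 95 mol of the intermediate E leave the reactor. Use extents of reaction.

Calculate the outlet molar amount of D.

1240 mol

Conversion of B: B consumed = 2ξ₁ = 0.891 × 802 → ξ₁ = 357.3 mol.
E balance: n_E = 0 + 2ξ₁ − 1ξ₂ = 95 → ξ₂ = (2·357.3 − 95)/1 = 619.6 mol.
Outlet amounts (n = n₀ + Σ ν·ξ):
  B: 802 − 2(357.3) = 87.42
  E: 0 + 2(357.3) − 1(619.6) = 95
  D: 0 + 2(619.6) = 1239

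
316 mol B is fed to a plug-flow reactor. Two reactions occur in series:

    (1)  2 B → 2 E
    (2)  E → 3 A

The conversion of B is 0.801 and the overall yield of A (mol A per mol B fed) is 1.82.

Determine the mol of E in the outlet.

Conversion of B: B consumed = 2ξ₁ = 0.801 × 316 → ξ₁ = 126.6 mol.
Yield of A: 3ξ₂ / 316 = 1.82 → ξ₂ = 191.7 mol.
Outlet amounts (n = n₀ + Σ ν·ξ):
  B: 316 − 2(126.6) = 62.88
  E: 0 + 2(126.6) − 1(191.7) = 61.41
  A: 0 + 3(191.7) = 575.1

61.4 mol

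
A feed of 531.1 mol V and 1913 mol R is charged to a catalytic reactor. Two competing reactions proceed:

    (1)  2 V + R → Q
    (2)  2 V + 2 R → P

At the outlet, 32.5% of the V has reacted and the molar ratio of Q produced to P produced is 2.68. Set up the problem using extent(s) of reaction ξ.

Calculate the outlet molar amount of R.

Conversion of V: V consumed = 0.325 × 531.1 = 172.6 mol = 2ξ₁ + 2ξ₂.
Selectivity: 1ξ₁ / (1ξ₂) = 2.68 → ξ₁ = 2.68 ξ₂.
Substitute: (2·2.68 + 2) ξ₂ = 172.6 → ξ₂ = 23.45 mol, ξ₁ = 62.85 mol.
Outlet amounts (n = n₀ + Σ ν·ξ):
  V: 531.1 − 2(62.85) − 2(23.45) = 358.5
  R: 1913 − 1(62.85) − 2(23.45) = 1803
  Q: 0 + 1(62.85) = 62.85
  P: 0 + 1(23.45) = 23.45

1800 mol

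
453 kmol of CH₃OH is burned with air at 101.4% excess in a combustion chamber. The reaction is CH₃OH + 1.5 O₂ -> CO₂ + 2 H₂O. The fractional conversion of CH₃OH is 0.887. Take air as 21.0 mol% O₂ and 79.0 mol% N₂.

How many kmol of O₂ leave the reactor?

Stoichiometric O₂ = 1.5 × 453 = 679.5 kmol; O₂ fed = 679.5 × 2.014 = 1369 kmol.
N₂ fed = 1369 × 79/21 = 5148 kmol.
Fuel reacted = 0.887 × 453 → ξ = 401.8 kmol.
Outlet (n = n₀ + ν ξ):
  CH₃OH: 453 − 1(401.8) = 51.19
  O₂: 1369 − 1.5(401.8) = 765.8
  N₂: 5148 (inert)
  CO₂: 0 + 1(401.8) = 401.8
  H₂O: 0 + 2(401.8) = 803.6

766 kmol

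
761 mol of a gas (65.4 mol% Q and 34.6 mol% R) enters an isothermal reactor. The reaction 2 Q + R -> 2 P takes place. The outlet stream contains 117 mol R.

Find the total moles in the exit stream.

615 mol

For R: n = n₀ − 1ξ → 117 = 263.3 − 1ξ, giving ξ = 146.3 mol.
Outlet amounts (n = n₀ + ν ξ):
  Q: 497.7 − 2(146.3) = 205.1
  R: 263.3 − 1(146.3) = 117
  P: 0 + 2(146.3) = 292.6
Total out = 205.1 + 117 + 292.6 = 614.7 mol.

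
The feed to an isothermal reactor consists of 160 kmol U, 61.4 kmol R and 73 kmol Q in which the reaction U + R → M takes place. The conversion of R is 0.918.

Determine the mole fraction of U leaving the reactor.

0.435

R reacted = 0.918 × 61.4 = 56.37 kmol; ν_R = −1, so ξ = 56.37/1 = 56.37 kmol.
Outlet amounts (n = n₀ + ν ξ):
  U: 160 − 1(56.37) = 103.6
  R: 61.4 − 1(56.37) = 5.035
  M: 0 + 1(56.37) = 56.37
  Q: 73 (inert)
Total out = 238 kmol; y_U = 103.6 / 238 = 0.4354.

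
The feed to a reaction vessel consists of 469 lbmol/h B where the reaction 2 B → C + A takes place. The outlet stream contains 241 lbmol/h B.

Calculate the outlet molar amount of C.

For B: n = n₀ − 2ξ → 241 = 469 − 2ξ, giving ξ = 114 lbmol/h.
Outlet amounts (n = n₀ + ν ξ):
  B: 469 − 2(114) = 241
  C: 0 + 1(114) = 114
  A: 0 + 1(114) = 114

114 lbmol/h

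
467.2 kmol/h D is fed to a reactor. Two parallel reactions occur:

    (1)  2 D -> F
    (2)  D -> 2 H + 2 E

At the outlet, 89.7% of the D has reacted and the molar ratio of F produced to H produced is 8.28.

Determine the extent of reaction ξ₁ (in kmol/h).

ξ₁ = 203 kmol/h

Conversion of D: D consumed = 0.897 × 467.2 = 419.1 kmol/h = 2ξ₁ + 1ξ₂.
Selectivity: 1ξ₁ / (2ξ₂) = 8.28 → ξ₁ = 16.56 ξ₂.
Substitute: (2·16.56 + 1) ξ₂ = 419.1 → ξ₂ = 12.28 kmol/h, ξ₁ = 203.4 kmol/h.
Outlet amounts (n = n₀ + Σ ν·ξ):
  D: 467.2 − 2(203.4) − 1(12.28) = 48.12
  F: 0 + 1(203.4) = 203.4
  H: 0 + 2(12.28) = 24.56
  E: 0 + 2(12.28) = 24.56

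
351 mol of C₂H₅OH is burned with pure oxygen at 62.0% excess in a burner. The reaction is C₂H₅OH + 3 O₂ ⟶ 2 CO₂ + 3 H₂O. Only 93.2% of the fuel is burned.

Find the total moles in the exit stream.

2380 mol

Stoichiometric O₂ = 3 × 351 = 1053 mol; O₂ fed = 1053 × 1.620 = 1706 mol.
Fuel reacted = 0.932 × 351 → ξ = 327.1 mol.
Outlet (n = n₀ + ν ξ):
  C₂H₅OH: 351 − 1(327.1) = 23.87
  O₂: 1706 − 3(327.1) = 724.5
  CO₂: 0 + 2(327.1) = 654.3
  H₂O: 0 + 3(327.1) = 981.4
Total out = 23.87 + 724.5 + 654.3 + 981.4 = 2384 mol.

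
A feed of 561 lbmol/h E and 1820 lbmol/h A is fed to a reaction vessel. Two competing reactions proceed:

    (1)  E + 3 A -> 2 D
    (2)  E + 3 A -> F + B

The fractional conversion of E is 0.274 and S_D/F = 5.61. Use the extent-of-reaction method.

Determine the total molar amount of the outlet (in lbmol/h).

Conversion of E: E consumed = 0.274 × 561 = 153.7 lbmol/h = 1ξ₁ + 1ξ₂.
Selectivity: 2ξ₁ / (1ξ₂) = 5.61 → ξ₁ = 2.805 ξ₂.
Substitute: (1·2.805 + 1) ξ₂ = 153.7 → ξ₂ = 40.4 lbmol/h, ξ₁ = 113.3 lbmol/h.
Outlet amounts (n = n₀ + Σ ν·ξ):
  E: 561 − 1(113.3) − 1(40.4) = 407.3
  A: 1820 − 3(113.3) − 3(40.4) = 1359
  D: 0 + 2(113.3) = 226.6
  F: 0 + 1(40.4) = 40.4
  B: 0 + 1(40.4) = 40.4
Total out = 407.3 + 1359 + 226.6 + 40.4 + 40.4 = 2074 lbmol/h.

2070 lbmol/h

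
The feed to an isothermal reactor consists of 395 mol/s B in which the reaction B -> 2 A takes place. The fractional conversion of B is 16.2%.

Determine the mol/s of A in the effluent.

B reacted = 0.162 × 395 = 63.99 mol/s; ν_B = −1, so ξ = 63.99/1 = 63.99 mol/s.
Outlet amounts (n = n₀ + ν ξ):
  B: 395 − 1(63.99) = 331
  A: 0 + 2(63.99) = 128

128 mol/s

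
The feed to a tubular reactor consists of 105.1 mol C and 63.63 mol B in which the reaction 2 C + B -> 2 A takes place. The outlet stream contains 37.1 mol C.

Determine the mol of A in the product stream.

For C: n = n₀ − 2ξ → 37.1 = 105.1 − 2ξ, giving ξ = 34 mol.
Outlet amounts (n = n₀ + ν ξ):
  C: 105.1 − 2(34) = 37.1
  B: 63.63 − 1(34) = 29.63
  A: 0 + 2(34) = 68

68 mol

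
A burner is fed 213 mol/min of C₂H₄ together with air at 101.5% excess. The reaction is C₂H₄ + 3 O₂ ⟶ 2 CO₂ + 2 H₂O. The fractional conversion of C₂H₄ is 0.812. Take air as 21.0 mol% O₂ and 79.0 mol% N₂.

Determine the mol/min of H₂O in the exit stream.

Stoichiometric O₂ = 3 × 213 = 639 mol/min; O₂ fed = 639 × 2.015 = 1288 mol/min.
N₂ fed = 1288 × 79/21 = 4844 mol/min.
Fuel reacted = 0.812 × 213 → ξ = 173 mol/min.
Outlet (n = n₀ + ν ξ):
  C₂H₄: 213 − 1(173) = 40.04
  O₂: 1288 − 3(173) = 768.7
  N₂: 4844 (inert)
  CO₂: 0 + 2(173) = 345.9
  H₂O: 0 + 2(173) = 345.9

346 mol/min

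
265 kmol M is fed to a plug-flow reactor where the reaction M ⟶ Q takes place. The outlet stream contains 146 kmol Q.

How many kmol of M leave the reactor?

For Q: n = n₀ + 1ξ → 146 = 0 + 1ξ, giving ξ = 146 kmol.
Outlet amounts (n = n₀ + ν ξ):
  M: 265 − 1(146) = 119
  Q: 0 + 1(146) = 146

119 kmol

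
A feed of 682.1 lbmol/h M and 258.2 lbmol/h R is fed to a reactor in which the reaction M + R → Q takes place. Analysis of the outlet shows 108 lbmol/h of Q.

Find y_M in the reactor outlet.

For Q: n = n₀ + 1ξ → 108 = 0 + 1ξ, giving ξ = 108 lbmol/h.
Outlet amounts (n = n₀ + ν ξ):
  M: 682.1 − 1(108) = 574.1
  R: 258.2 − 1(108) = 150.2
  Q: 0 + 1(108) = 108
Total out = 832.3 lbmol/h; y_M = 574.1 / 832.3 = 0.6898.

0.69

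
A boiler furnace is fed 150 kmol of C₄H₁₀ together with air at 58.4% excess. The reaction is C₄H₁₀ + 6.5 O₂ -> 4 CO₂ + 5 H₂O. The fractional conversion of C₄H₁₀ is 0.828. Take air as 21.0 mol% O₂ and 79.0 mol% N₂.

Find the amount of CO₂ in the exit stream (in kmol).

Stoichiometric O₂ = 6.5 × 150 = 975 kmol; O₂ fed = 975 × 1.584 = 1544 kmol.
N₂ fed = 1544 × 79/21 = 5810 kmol.
Fuel reacted = 0.828 × 150 → ξ = 124.2 kmol.
Outlet (n = n₀ + ν ξ):
  C₄H₁₀: 150 − 1(124.2) = 25.8
  O₂: 1544 − 6.5(124.2) = 737.1
  N₂: 5810 (inert)
  CO₂: 0 + 4(124.2) = 496.8
  H₂O: 0 + 5(124.2) = 621

497 kmol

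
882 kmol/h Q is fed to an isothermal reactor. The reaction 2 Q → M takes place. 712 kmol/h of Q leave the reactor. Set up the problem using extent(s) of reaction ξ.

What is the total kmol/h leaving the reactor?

797 kmol/h

For Q: n = n₀ − 2ξ → 712 = 882 − 2ξ, giving ξ = 85 kmol/h.
Outlet amounts (n = n₀ + ν ξ):
  Q: 882 − 2(85) = 712
  M: 0 + 1(85) = 85
Total out = 712 + 85 = 797 kmol/h.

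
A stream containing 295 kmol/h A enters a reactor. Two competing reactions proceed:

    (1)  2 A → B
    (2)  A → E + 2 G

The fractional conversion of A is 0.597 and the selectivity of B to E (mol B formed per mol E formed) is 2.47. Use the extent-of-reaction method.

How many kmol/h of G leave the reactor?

Conversion of A: A consumed = 0.597 × 295 = 176.1 kmol/h = 2ξ₁ + 1ξ₂.
Selectivity: 1ξ₁ / (1ξ₂) = 2.47 → ξ₁ = 2.47 ξ₂.
Substitute: (2·2.47 + 1) ξ₂ = 176.1 → ξ₂ = 29.65 kmol/h, ξ₁ = 73.23 kmol/h.
Outlet amounts (n = n₀ + Σ ν·ξ):
  A: 295 − 2(73.23) − 1(29.65) = 118.9
  B: 0 + 1(73.23) = 73.23
  E: 0 + 1(29.65) = 29.65
  G: 0 + 2(29.65) = 59.3

59.3 kmol/h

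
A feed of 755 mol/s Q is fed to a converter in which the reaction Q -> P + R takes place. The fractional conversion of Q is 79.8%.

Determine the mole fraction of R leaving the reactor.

0.444

Q reacted = 0.798 × 755 = 602.5 mol/s; ν_Q = −1, so ξ = 602.5/1 = 602.5 mol/s.
Outlet amounts (n = n₀ + ν ξ):
  Q: 755 − 1(602.5) = 152.5
  P: 0 + 1(602.5) = 602.5
  R: 0 + 1(602.5) = 602.5
Total out = 1357 mol/s; y_R = 602.5 / 1357 = 0.4438.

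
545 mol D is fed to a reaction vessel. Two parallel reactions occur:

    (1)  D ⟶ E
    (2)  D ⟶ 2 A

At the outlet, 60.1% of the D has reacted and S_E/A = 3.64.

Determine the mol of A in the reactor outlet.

79.1 mol

Conversion of D: D consumed = 0.601 × 545 = 327.5 mol = 1ξ₁ + 1ξ₂.
Selectivity: 1ξ₁ / (2ξ₂) = 3.64 → ξ₁ = 7.28 ξ₂.
Substitute: (1·7.28 + 1) ξ₂ = 327.5 → ξ₂ = 39.56 mol, ξ₁ = 288 mol.
Outlet amounts (n = n₀ + Σ ν·ξ):
  D: 545 − 1(288) − 1(39.56) = 217.5
  E: 0 + 1(288) = 288
  A: 0 + 2(39.56) = 79.12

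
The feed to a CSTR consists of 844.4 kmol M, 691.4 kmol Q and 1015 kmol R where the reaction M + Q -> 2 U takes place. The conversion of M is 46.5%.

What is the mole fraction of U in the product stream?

0.308

M reacted = 0.465 × 844.4 = 392.6 kmol; ν_M = −1, so ξ = 392.6/1 = 392.6 kmol.
Outlet amounts (n = n₀ + ν ξ):
  M: 844.4 − 1(392.6) = 451.8
  Q: 691.4 − 1(392.6) = 298.8
  U: 0 + 2(392.6) = 785.3
  R: 1015 (inert)
Total out = 2551 kmol; y_U = 785.3 / 2551 = 0.3079.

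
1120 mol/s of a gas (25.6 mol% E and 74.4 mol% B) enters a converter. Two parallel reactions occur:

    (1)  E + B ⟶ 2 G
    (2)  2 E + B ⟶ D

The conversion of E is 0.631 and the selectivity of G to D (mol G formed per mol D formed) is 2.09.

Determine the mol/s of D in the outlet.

59.4 mol/s

Conversion of E: E consumed = 0.631 × 286.7 = 180.9 mol/s = 1ξ₁ + 2ξ₂.
Selectivity: 2ξ₁ / (1ξ₂) = 2.09 → ξ₁ = 1.045 ξ₂.
Substitute: (1·1.045 + 2) ξ₂ = 180.9 → ξ₂ = 59.42 mol/s, ξ₁ = 62.09 mol/s.
Outlet amounts (n = n₀ + Σ ν·ξ):
  E: 286.7 − 1(62.09) − 2(59.42) = 105.8
  B: 833.3 − 1(62.09) − 1(59.42) = 711.8
  G: 0 + 2(62.09) = 124.2
  D: 0 + 1(59.42) = 59.42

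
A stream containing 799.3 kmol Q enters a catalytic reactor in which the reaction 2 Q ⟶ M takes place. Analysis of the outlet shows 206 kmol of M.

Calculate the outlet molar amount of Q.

For M: n = n₀ + 1ξ → 206 = 0 + 1ξ, giving ξ = 206 kmol.
Outlet amounts (n = n₀ + ν ξ):
  Q: 799.3 − 2(206) = 387.3
  M: 0 + 1(206) = 206

387 kmol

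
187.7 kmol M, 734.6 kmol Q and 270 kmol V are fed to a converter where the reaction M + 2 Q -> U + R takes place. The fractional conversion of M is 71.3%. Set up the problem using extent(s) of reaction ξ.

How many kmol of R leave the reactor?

M reacted = 0.713 × 187.7 = 133.8 kmol; ν_M = −1, so ξ = 133.8/1 = 133.8 kmol.
Outlet amounts (n = n₀ + ν ξ):
  M: 187.7 − 1(133.8) = 53.87
  Q: 734.6 − 2(133.8) = 466.9
  U: 0 + 1(133.8) = 133.8
  R: 0 + 1(133.8) = 133.8
  V: 270 (inert)

134 kmol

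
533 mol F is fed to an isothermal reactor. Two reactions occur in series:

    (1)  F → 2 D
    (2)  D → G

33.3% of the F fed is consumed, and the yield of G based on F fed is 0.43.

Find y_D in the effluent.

Conversion of F: F consumed = 1ξ₁ = 0.333 × 533 → ξ₁ = 177.5 mol.
Yield of G: 1ξ₂ / 533 = 0.43 → ξ₂ = 229.2 mol.
Outlet amounts (n = n₀ + Σ ν·ξ):
  F: 533 − 1(177.5) = 355.5
  D: 0 + 2(177.5) − 1(229.2) = 125.8
  G: 0 + 1(229.2) = 229.2
Total out = 710.5 mol; y_D = 125.8 / 710.5 = 0.177.

0.177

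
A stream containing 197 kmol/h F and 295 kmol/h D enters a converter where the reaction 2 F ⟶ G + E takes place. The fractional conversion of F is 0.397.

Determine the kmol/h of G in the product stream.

39.1 kmol/h

F reacted = 0.397 × 197 = 78.21 kmol/h; ν_F = −2, so ξ = 78.21/2 = 39.1 kmol/h.
Outlet amounts (n = n₀ + ν ξ):
  F: 197 − 2(39.1) = 118.8
  G: 0 + 1(39.1) = 39.1
  E: 0 + 1(39.1) = 39.1
  D: 295 (inert)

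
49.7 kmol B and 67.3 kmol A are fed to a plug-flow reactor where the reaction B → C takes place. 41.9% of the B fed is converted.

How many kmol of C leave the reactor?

20.8 kmol

B reacted = 0.419 × 49.7 = 20.82 kmol; ν_B = −1, so ξ = 20.82/1 = 20.82 kmol.
Outlet amounts (n = n₀ + ν ξ):
  B: 49.7 − 1(20.82) = 28.88
  C: 0 + 1(20.82) = 20.82
  A: 67.3 (inert)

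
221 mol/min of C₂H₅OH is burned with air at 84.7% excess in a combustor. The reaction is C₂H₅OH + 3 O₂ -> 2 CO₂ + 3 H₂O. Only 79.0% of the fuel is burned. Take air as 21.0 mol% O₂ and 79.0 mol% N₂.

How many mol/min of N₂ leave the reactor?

4610 mol/min

Stoichiometric O₂ = 3 × 221 = 663 mol/min; O₂ fed = 663 × 1.847 = 1225 mol/min.
N₂ fed = 1225 × 79/21 = 4607 mol/min.
Fuel reacted = 0.79 × 221 → ξ = 174.6 mol/min.
Outlet (n = n₀ + ν ξ):
  C₂H₅OH: 221 − 1(174.6) = 46.41
  O₂: 1225 − 3(174.6) = 700.8
  N₂: 4607 (inert)
  CO₂: 0 + 2(174.6) = 349.2
  H₂O: 0 + 3(174.6) = 523.8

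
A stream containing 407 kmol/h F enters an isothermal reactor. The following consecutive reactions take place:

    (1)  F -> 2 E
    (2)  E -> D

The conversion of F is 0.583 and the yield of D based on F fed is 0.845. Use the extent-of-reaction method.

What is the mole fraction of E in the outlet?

Conversion of F: F consumed = 1ξ₁ = 0.583 × 407 → ξ₁ = 237.3 kmol/h.
Yield of D: 1ξ₂ / 407 = 0.845 → ξ₂ = 343.9 kmol/h.
Outlet amounts (n = n₀ + Σ ν·ξ):
  F: 407 − 1(237.3) = 169.7
  E: 0 + 2(237.3) − 1(343.9) = 130.6
  D: 0 + 1(343.9) = 343.9
Total out = 644.3 kmol/h; y_E = 130.6 / 644.3 = 0.2028.

0.203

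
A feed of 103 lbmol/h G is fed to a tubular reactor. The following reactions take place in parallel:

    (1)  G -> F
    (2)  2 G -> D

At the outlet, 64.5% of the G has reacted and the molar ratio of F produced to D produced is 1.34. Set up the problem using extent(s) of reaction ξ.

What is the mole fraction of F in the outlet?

Conversion of G: G consumed = 0.645 × 103 = 66.44 lbmol/h = 1ξ₁ + 2ξ₂.
Selectivity: 1ξ₁ / (1ξ₂) = 1.34 → ξ₁ = 1.34 ξ₂.
Substitute: (1·1.34 + 2) ξ₂ = 66.44 → ξ₂ = 19.89 lbmol/h, ξ₁ = 26.65 lbmol/h.
Outlet amounts (n = n₀ + Σ ν·ξ):
  G: 103 − 1(26.65) − 2(19.89) = 36.56
  F: 0 + 1(26.65) = 26.65
  D: 0 + 1(19.89) = 19.89
Total out = 83.11 lbmol/h; y_F = 26.65 / 83.11 = 0.3207.

0.321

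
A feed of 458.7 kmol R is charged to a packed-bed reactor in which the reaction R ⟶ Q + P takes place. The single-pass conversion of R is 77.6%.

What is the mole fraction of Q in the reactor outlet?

R reacted = 0.776 × 458.7 = 356 kmol; ν_R = −1, so ξ = 356/1 = 356 kmol.
Outlet amounts (n = n₀ + ν ξ):
  R: 458.7 − 1(356) = 102.7
  Q: 0 + 1(356) = 356
  P: 0 + 1(356) = 356
Total out = 814.7 kmol; y_Q = 356 / 814.7 = 0.4369.

0.437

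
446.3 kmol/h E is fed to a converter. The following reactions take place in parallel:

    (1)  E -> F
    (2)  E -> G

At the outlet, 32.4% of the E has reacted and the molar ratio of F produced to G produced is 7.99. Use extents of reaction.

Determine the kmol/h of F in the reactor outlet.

Conversion of E: E consumed = 0.324 × 446.3 = 144.6 kmol/h = 1ξ₁ + 1ξ₂.
Selectivity: 1ξ₁ / (1ξ₂) = 7.99 → ξ₁ = 7.99 ξ₂.
Substitute: (1·7.99 + 1) ξ₂ = 144.6 → ξ₂ = 16.08 kmol/h, ξ₁ = 128.5 kmol/h.
Outlet amounts (n = n₀ + Σ ν·ξ):
  E: 446.3 − 1(128.5) − 1(16.08) = 301.7
  F: 0 + 1(128.5) = 128.5
  G: 0 + 1(16.08) = 16.08

129 kmol/h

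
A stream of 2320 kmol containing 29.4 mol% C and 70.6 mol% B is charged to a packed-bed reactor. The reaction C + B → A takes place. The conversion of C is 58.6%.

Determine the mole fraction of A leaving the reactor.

C reacted = 0.586 × 682.1 = 399.7 kmol; ν_C = −1, so ξ = 399.7/1 = 399.7 kmol.
Outlet amounts (n = n₀ + ν ξ):
  C: 682.1 − 1(399.7) = 282.4
  B: 1638 − 1(399.7) = 1238
  A: 0 + 1(399.7) = 399.7
Total out = 1920 kmol; y_A = 399.7 / 1920 = 0.2081.

0.208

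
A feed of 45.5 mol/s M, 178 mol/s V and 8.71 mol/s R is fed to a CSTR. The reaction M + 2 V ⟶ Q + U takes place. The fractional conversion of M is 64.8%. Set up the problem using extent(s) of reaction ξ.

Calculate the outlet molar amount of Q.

29.5 mol/s

M reacted = 0.648 × 45.5 = 29.48 mol/s; ν_M = −1, so ξ = 29.48/1 = 29.48 mol/s.
Outlet amounts (n = n₀ + ν ξ):
  M: 45.5 − 1(29.48) = 16.02
  V: 178 − 2(29.48) = 119
  Q: 0 + 1(29.48) = 29.48
  U: 0 + 1(29.48) = 29.48
  R: 8.71 (inert)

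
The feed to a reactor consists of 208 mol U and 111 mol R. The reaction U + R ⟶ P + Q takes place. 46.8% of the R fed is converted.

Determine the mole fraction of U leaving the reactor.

0.489

R reacted = 0.468 × 111 = 51.95 mol; ν_R = −1, so ξ = 51.95/1 = 51.95 mol.
Outlet amounts (n = n₀ + ν ξ):
  U: 208 − 1(51.95) = 156.1
  R: 111 − 1(51.95) = 59.05
  P: 0 + 1(51.95) = 51.95
  Q: 0 + 1(51.95) = 51.95
Total out = 319 mol; y_U = 156.1 / 319 = 0.4892.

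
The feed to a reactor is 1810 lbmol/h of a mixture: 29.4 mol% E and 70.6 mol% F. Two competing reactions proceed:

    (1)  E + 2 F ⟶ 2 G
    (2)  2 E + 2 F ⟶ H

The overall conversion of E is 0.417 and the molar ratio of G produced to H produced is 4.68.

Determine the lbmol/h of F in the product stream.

Conversion of E: E consumed = 0.417 × 532.1 = 221.9 lbmol/h = 1ξ₁ + 2ξ₂.
Selectivity: 2ξ₁ / (1ξ₂) = 4.68 → ξ₁ = 2.34 ξ₂.
Substitute: (1·2.34 + 2) ξ₂ = 221.9 → ξ₂ = 51.13 lbmol/h, ξ₁ = 119.6 lbmol/h.
Outlet amounts (n = n₀ + Σ ν·ξ):
  E: 532.1 − 1(119.6) − 2(51.13) = 310.2
  F: 1278 − 2(119.6) − 2(51.13) = 936.3
  G: 0 + 2(119.6) = 239.3
  H: 0 + 1(51.13) = 51.13

936 lbmol/h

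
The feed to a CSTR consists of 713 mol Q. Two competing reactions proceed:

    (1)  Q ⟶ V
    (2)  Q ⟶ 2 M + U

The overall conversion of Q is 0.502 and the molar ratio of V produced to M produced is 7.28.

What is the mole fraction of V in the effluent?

0.441

Conversion of Q: Q consumed = 0.502 × 713 = 357.9 mol = 1ξ₁ + 1ξ₂.
Selectivity: 1ξ₁ / (2ξ₂) = 7.28 → ξ₁ = 14.56 ξ₂.
Substitute: (1·14.56 + 1) ξ₂ = 357.9 → ξ₂ = 23 mol, ξ₁ = 334.9 mol.
Outlet amounts (n = n₀ + Σ ν·ξ):
  Q: 713 − 1(334.9) − 1(23) = 355.1
  V: 0 + 1(334.9) = 334.9
  M: 0 + 2(23) = 46.01
  U: 0 + 1(23) = 23
Total out = 759 mol; y_V = 334.9 / 759 = 0.4413.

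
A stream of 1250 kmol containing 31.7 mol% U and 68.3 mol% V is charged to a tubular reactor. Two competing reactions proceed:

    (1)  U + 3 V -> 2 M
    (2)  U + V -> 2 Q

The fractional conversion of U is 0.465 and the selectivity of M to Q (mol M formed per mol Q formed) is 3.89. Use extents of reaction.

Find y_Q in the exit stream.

Conversion of U: U consumed = 0.465 × 396.2 = 184.3 kmol = 1ξ₁ + 1ξ₂.
Selectivity: 2ξ₁ / (2ξ₂) = 3.89 → ξ₁ = 3.89 ξ₂.
Substitute: (1·3.89 + 1) ξ₂ = 184.3 → ξ₂ = 37.68 kmol, ξ₁ = 146.6 kmol.
Outlet amounts (n = n₀ + Σ ν·ξ):
  U: 396.2 − 1(146.6) − 1(37.68) = 212
  V: 853.8 − 3(146.6) − 1(37.68) = 376.3
  M: 0 + 2(146.6) = 293.2
  Q: 0 + 2(37.68) = 75.36
Total out = 956.8 kmol; y_Q = 75.36 / 956.8 = 0.07876.

0.0788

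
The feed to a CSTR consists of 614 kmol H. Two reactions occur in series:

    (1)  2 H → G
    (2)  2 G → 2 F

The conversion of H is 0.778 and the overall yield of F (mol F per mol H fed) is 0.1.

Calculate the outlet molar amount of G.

Conversion of H: H consumed = 2ξ₁ = 0.778 × 614 → ξ₁ = 238.8 kmol.
Yield of F: 2ξ₂ / 614 = 0.1 → ξ₂ = 30.7 kmol.
Outlet amounts (n = n₀ + Σ ν·ξ):
  H: 614 − 2(238.8) = 136.3
  G: 0 + 1(238.8) − 2(30.7) = 177.4
  F: 0 + 2(30.7) = 61.4

177 kmol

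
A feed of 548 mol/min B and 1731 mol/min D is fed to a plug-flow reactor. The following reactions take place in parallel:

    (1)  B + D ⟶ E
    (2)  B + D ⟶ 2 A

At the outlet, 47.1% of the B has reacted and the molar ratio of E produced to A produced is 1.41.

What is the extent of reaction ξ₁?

Conversion of B: B consumed = 0.471 × 548 = 258.1 mol/min = 1ξ₁ + 1ξ₂.
Selectivity: 1ξ₁ / (2ξ₂) = 1.41 → ξ₁ = 2.82 ξ₂.
Substitute: (1·2.82 + 1) ξ₂ = 258.1 → ξ₂ = 67.57 mol/min, ξ₁ = 190.5 mol/min.
Outlet amounts (n = n₀ + Σ ν·ξ):
  B: 548 − 1(190.5) − 1(67.57) = 289.9
  D: 1731 − 1(190.5) − 1(67.57) = 1473
  E: 0 + 1(190.5) = 190.5
  A: 0 + 2(67.57) = 135.1

ξ₁ = 191 mol/min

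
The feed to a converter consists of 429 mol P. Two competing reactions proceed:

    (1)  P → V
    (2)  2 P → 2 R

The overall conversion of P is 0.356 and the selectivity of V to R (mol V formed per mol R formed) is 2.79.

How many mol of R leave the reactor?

40.3 mol

Conversion of P: P consumed = 0.356 × 429 = 152.7 mol = 1ξ₁ + 2ξ₂.
Selectivity: 1ξ₁ / (2ξ₂) = 2.79 → ξ₁ = 5.58 ξ₂.
Substitute: (1·5.58 + 2) ξ₂ = 152.7 → ξ₂ = 20.15 mol, ξ₁ = 112.4 mol.
Outlet amounts (n = n₀ + Σ ν·ξ):
  P: 429 − 1(112.4) − 2(20.15) = 276.3
  V: 0 + 1(112.4) = 112.4
  R: 0 + 2(20.15) = 40.3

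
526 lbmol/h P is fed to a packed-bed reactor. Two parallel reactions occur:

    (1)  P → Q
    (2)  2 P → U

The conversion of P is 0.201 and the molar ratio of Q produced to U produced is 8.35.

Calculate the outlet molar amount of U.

Conversion of P: P consumed = 0.201 × 526 = 105.7 lbmol/h = 1ξ₁ + 2ξ₂.
Selectivity: 1ξ₁ / (1ξ₂) = 8.35 → ξ₁ = 8.35 ξ₂.
Substitute: (1·8.35 + 2) ξ₂ = 105.7 → ξ₂ = 10.22 lbmol/h, ξ₁ = 85.3 lbmol/h.
Outlet amounts (n = n₀ + Σ ν·ξ):
  P: 526 − 1(85.3) − 2(10.22) = 420.3
  Q: 0 + 1(85.3) = 85.3
  U: 0 + 1(10.22) = 10.22

10.2 lbmol/h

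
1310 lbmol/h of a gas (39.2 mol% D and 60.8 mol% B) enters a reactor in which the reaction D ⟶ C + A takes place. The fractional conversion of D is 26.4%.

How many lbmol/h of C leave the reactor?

D reacted = 0.264 × 513.5 = 135.6 lbmol/h; ν_D = −1, so ξ = 135.6/1 = 135.6 lbmol/h.
Outlet amounts (n = n₀ + ν ξ):
  D: 513.5 − 1(135.6) = 378
  C: 0 + 1(135.6) = 135.6
  A: 0 + 1(135.6) = 135.6
  B: 796.5 (inert)

136 lbmol/h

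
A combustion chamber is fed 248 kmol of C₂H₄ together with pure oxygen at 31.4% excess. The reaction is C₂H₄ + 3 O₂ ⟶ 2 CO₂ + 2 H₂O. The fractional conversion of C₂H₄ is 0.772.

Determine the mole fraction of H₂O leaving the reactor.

Stoichiometric O₂ = 3 × 248 = 744 kmol; O₂ fed = 744 × 1.314 = 977.6 kmol.
Fuel reacted = 0.772 × 248 → ξ = 191.5 kmol.
Outlet (n = n₀ + ν ξ):
  C₂H₄: 248 − 1(191.5) = 56.54
  O₂: 977.6 − 3(191.5) = 403.2
  CO₂: 0 + 2(191.5) = 382.9
  H₂O: 0 + 2(191.5) = 382.9
Total out = 1226 kmol; y_H₂O = 382.9 / 1226 = 0.3124.

0.312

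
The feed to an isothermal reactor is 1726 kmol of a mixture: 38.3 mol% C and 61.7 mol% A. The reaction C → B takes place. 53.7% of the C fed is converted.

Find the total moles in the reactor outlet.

1730 kmol

C reacted = 0.537 × 661.1 = 355 kmol; ν_C = −1, so ξ = 355/1 = 355 kmol.
Outlet amounts (n = n₀ + ν ξ):
  C: 661.1 − 1(355) = 306.1
  B: 0 + 1(355) = 355
  A: 1065 (inert)
Total out = 306.1 + 355 + 1065 = 1726 kmol.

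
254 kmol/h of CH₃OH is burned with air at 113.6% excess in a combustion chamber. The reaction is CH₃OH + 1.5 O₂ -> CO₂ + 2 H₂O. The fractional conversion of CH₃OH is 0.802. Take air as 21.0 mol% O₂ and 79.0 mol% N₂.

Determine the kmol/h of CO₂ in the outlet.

Stoichiometric O₂ = 1.5 × 254 = 381 kmol/h; O₂ fed = 381 × 2.136 = 813.8 kmol/h.
N₂ fed = 813.8 × 79/21 = 3061 kmol/h.
Fuel reacted = 0.802 × 254 → ξ = 203.7 kmol/h.
Outlet (n = n₀ + ν ξ):
  CH₃OH: 254 − 1(203.7) = 50.29
  O₂: 813.8 − 1.5(203.7) = 508.3
  N₂: 3061 (inert)
  CO₂: 0 + 1(203.7) = 203.7
  H₂O: 0 + 2(203.7) = 407.4

204 kmol/h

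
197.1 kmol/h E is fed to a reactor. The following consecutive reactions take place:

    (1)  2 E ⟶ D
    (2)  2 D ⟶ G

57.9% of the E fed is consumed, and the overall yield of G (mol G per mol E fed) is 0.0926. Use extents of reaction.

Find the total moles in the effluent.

Conversion of E: E consumed = 2ξ₁ = 0.579 × 197.1 → ξ₁ = 57.06 kmol/h.
Yield of G: 1ξ₂ / 197.1 = 0.0926 → ξ₂ = 18.25 kmol/h.
Outlet amounts (n = n₀ + Σ ν·ξ):
  E: 197.1 − 2(57.06) = 82.98
  D: 0 + 1(57.06) − 2(18.25) = 20.56
  G: 0 + 1(18.25) = 18.25
Total out = 82.98 + 20.56 + 18.25 = 121.8 kmol/h.

122 kmol/h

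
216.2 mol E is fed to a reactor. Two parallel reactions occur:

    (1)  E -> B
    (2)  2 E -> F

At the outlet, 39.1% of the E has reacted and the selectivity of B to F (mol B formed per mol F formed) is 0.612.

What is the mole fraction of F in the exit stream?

0.176

Conversion of E: E consumed = 0.391 × 216.2 = 84.53 mol = 1ξ₁ + 2ξ₂.
Selectivity: 1ξ₁ / (1ξ₂) = 0.612 → ξ₁ = 0.612 ξ₂.
Substitute: (1·0.612 + 2) ξ₂ = 84.53 → ξ₂ = 32.36 mol, ξ₁ = 19.81 mol.
Outlet amounts (n = n₀ + Σ ν·ξ):
  E: 216.2 − 1(19.81) − 2(32.36) = 131.7
  B: 0 + 1(19.81) = 19.81
  F: 0 + 1(32.36) = 32.36
Total out = 183.8 mol; y_F = 32.36 / 183.8 = 0.176.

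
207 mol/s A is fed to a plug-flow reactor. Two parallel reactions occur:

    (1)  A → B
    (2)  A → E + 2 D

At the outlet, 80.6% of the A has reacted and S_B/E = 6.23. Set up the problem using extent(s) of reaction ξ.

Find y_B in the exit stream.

0.568

Conversion of A: A consumed = 0.806 × 207 = 166.8 mol/s = 1ξ₁ + 1ξ₂.
Selectivity: 1ξ₁ / (1ξ₂) = 6.23 → ξ₁ = 6.23 ξ₂.
Substitute: (1·6.23 + 1) ξ₂ = 166.8 → ξ₂ = 23.08 mol/s, ξ₁ = 143.8 mol/s.
Outlet amounts (n = n₀ + Σ ν·ξ):
  A: 207 − 1(143.8) − 1(23.08) = 40.16
  B: 0 + 1(143.8) = 143.8
  E: 0 + 1(23.08) = 23.08
  D: 0 + 2(23.08) = 46.15
Total out = 253.2 mol/s; y_B = 143.8 / 253.2 = 0.5679.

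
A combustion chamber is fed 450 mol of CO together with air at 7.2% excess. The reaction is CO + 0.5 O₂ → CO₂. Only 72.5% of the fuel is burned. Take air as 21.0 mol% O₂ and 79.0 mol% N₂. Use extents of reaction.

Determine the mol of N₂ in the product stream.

Stoichiometric O₂ = 0.5 × 450 = 225 mol; O₂ fed = 225 × 1.072 = 241.2 mol.
N₂ fed = 241.2 × 79/21 = 907.4 mol.
Fuel reacted = 0.725 × 450 → ξ = 326.2 mol.
Outlet (n = n₀ + ν ξ):
  CO: 450 − 1(326.2) = 123.8
  O₂: 241.2 − 0.5(326.2) = 78.08
  N₂: 907.4 (inert)
  CO₂: 0 + 1(326.2) = 326.2

907 mol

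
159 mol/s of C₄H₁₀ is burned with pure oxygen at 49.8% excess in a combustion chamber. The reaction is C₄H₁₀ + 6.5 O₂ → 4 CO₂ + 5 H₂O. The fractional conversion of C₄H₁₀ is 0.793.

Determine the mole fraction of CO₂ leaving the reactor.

0.266

Stoichiometric O₂ = 6.5 × 159 = 1034 mol/s; O₂ fed = 1034 × 1.498 = 1548 mol/s.
Fuel reacted = 0.793 × 159 → ξ = 126.1 mol/s.
Outlet (n = n₀ + ν ξ):
  C₄H₁₀: 159 − 1(126.1) = 32.91
  O₂: 1548 − 6.5(126.1) = 728.6
  CO₂: 0 + 4(126.1) = 504.3
  H₂O: 0 + 5(126.1) = 630.4
Total out = 1896 mol/s; y_CO₂ = 504.3 / 1896 = 0.266.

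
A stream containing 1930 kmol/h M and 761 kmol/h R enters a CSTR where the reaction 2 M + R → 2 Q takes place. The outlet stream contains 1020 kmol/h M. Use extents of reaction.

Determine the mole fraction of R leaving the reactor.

For M: n = n₀ − 2ξ → 1020 = 1930 − 2ξ, giving ξ = 455 kmol/h.
Outlet amounts (n = n₀ + ν ξ):
  M: 1930 − 2(455) = 1020
  R: 761 − 1(455) = 306
  Q: 0 + 2(455) = 910
Total out = 2236 kmol/h; y_R = 306 / 2236 = 0.1369.

0.137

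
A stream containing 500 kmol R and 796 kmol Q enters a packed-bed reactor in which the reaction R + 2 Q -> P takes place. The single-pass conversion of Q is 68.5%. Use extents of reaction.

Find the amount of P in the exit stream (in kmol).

273 kmol

Q reacted = 0.685 × 796 = 545.3 kmol; ν_Q = −2, so ξ = 545.3/2 = 272.6 kmol.
Outlet amounts (n = n₀ + ν ξ):
  R: 500 − 1(272.6) = 227.4
  Q: 796 − 2(272.6) = 250.7
  P: 0 + 1(272.6) = 272.6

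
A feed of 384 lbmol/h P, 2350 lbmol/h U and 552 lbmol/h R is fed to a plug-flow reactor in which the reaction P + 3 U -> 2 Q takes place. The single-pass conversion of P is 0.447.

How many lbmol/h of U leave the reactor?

1840 lbmol/h

P reacted = 0.447 × 384 = 171.6 lbmol/h; ν_P = −1, so ξ = 171.6/1 = 171.6 lbmol/h.
Outlet amounts (n = n₀ + ν ξ):
  P: 384 − 1(171.6) = 212.4
  U: 2350 − 3(171.6) = 1835
  Q: 0 + 2(171.6) = 343.3
  R: 552 (inert)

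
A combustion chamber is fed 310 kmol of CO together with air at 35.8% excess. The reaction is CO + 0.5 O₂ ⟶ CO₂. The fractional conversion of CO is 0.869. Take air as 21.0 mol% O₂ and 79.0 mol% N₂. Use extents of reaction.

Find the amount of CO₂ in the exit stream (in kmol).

269 kmol

Stoichiometric O₂ = 0.5 × 310 = 155 kmol; O₂ fed = 155 × 1.358 = 210.5 kmol.
N₂ fed = 210.5 × 79/21 = 791.8 kmol.
Fuel reacted = 0.869 × 310 → ξ = 269.4 kmol.
Outlet (n = n₀ + ν ξ):
  CO: 310 − 1(269.4) = 40.61
  O₂: 210.5 − 0.5(269.4) = 75.8
  N₂: 791.8 (inert)
  CO₂: 0 + 1(269.4) = 269.4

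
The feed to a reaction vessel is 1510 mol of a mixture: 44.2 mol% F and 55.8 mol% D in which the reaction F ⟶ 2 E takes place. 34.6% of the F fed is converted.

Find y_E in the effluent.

0.265

F reacted = 0.346 × 667.4 = 230.9 mol; ν_F = −1, so ξ = 230.9/1 = 230.9 mol.
Outlet amounts (n = n₀ + ν ξ):
  F: 667.4 − 1(230.9) = 436.5
  E: 0 + 2(230.9) = 461.9
  D: 842.6 (inert)
Total out = 1741 mol; y_E = 461.9 / 1741 = 0.2653.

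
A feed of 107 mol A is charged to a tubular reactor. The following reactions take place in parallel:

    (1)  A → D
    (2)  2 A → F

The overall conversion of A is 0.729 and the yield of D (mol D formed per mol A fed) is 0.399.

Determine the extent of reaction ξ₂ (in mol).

Yield of D: 1ξ₁ / 107 = 0.399 → ξ₁ = 42.69 mol.
Conversion of A: 1ξ₁ + 2ξ₂ = 0.729 × 107 = 78 → ξ₂ = 17.65 mol.
Outlet amounts (n = n₀ + Σ ν·ξ):
  A: 107 − 1(42.69) − 2(17.65) = 29
  D: 0 + 1(42.69) = 42.69
  F: 0 + 1(17.65) = 17.65

ξ₂ = 17.7 mol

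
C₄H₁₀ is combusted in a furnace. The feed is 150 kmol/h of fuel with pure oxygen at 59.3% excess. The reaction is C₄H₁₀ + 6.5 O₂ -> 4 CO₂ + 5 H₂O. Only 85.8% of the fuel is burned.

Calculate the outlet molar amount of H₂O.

Stoichiometric O₂ = 6.5 × 150 = 975 kmol/h; O₂ fed = 975 × 1.593 = 1553 kmol/h.
Fuel reacted = 0.858 × 150 → ξ = 128.7 kmol/h.
Outlet (n = n₀ + ν ξ):
  C₄H₁₀: 150 − 1(128.7) = 21.3
  O₂: 1553 − 6.5(128.7) = 716.6
  CO₂: 0 + 4(128.7) = 514.8
  H₂O: 0 + 5(128.7) = 643.5

644 kmol/h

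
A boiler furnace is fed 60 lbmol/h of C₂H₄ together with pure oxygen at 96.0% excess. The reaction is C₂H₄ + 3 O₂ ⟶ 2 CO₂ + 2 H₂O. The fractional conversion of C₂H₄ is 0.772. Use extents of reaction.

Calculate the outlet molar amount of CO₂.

92.6 lbmol/h

Stoichiometric O₂ = 3 × 60 = 180 lbmol/h; O₂ fed = 180 × 1.960 = 352.8 lbmol/h.
Fuel reacted = 0.772 × 60 → ξ = 46.32 lbmol/h.
Outlet (n = n₀ + ν ξ):
  C₂H₄: 60 − 1(46.32) = 13.68
  O₂: 352.8 − 3(46.32) = 213.8
  CO₂: 0 + 2(46.32) = 92.64
  H₂O: 0 + 2(46.32) = 92.64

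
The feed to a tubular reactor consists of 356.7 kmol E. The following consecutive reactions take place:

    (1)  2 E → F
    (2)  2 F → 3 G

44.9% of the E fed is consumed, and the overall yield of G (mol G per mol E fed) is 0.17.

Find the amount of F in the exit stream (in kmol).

39.7 kmol

Conversion of E: E consumed = 2ξ₁ = 0.449 × 356.7 → ξ₁ = 80.08 kmol.
Yield of G: 3ξ₂ / 356.7 = 0.17 → ξ₂ = 20.21 kmol.
Outlet amounts (n = n₀ + Σ ν·ξ):
  E: 356.7 − 2(80.08) = 196.5
  F: 0 + 1(80.08) − 2(20.21) = 39.65
  G: 0 + 3(20.21) = 60.64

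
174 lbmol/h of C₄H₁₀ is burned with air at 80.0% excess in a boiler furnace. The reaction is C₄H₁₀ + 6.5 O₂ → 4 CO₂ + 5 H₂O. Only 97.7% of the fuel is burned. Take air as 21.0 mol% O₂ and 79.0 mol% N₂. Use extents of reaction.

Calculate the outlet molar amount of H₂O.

Stoichiometric O₂ = 6.5 × 174 = 1131 lbmol/h; O₂ fed = 1131 × 1.800 = 2036 lbmol/h.
N₂ fed = 2036 × 79/21 = 7658 lbmol/h.
Fuel reacted = 0.977 × 174 → ξ = 170 lbmol/h.
Outlet (n = n₀ + ν ξ):
  C₄H₁₀: 174 − 1(170) = 4.002
  O₂: 2036 − 6.5(170) = 930.8
  N₂: 7658 (inert)
  CO₂: 0 + 4(170) = 680
  H₂O: 0 + 5(170) = 850

850 lbmol/h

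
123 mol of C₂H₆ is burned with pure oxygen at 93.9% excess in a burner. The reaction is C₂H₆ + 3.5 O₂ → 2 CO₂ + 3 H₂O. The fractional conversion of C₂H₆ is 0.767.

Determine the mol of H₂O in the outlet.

Stoichiometric O₂ = 3.5 × 123 = 430.5 mol; O₂ fed = 430.5 × 1.939 = 834.7 mol.
Fuel reacted = 0.767 × 123 → ξ = 94.34 mol.
Outlet (n = n₀ + ν ξ):
  C₂H₆: 123 − 1(94.34) = 28.66
  O₂: 834.7 − 3.5(94.34) = 504.5
  CO₂: 0 + 2(94.34) = 188.7
  H₂O: 0 + 3(94.34) = 283

283 mol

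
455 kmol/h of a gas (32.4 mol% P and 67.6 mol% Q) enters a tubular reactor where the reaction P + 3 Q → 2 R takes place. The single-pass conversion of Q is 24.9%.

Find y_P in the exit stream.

0.302

Q reacted = 0.249 × 307.6 = 76.59 kmol/h; ν_Q = −3, so ξ = 76.59/3 = 25.53 kmol/h.
Outlet amounts (n = n₀ + ν ξ):
  P: 147.4 − 1(25.53) = 121.9
  Q: 307.6 − 3(25.53) = 231
  R: 0 + 2(25.53) = 51.06
Total out = 403.9 kmol/h; y_P = 121.9 / 403.9 = 0.3018.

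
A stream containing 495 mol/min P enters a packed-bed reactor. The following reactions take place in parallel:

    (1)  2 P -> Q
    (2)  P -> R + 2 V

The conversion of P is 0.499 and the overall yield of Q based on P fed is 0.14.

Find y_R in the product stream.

Yield of Q: 1ξ₁ / 495 = 0.14 → ξ₁ = 69.3 mol/min.
Conversion of P: 2ξ₁ + 1ξ₂ = 0.499 × 495 = 247 → ξ₂ = 108.4 mol/min.
Outlet amounts (n = n₀ + Σ ν·ξ):
  P: 495 − 2(69.3) − 1(108.4) = 248
  Q: 0 + 1(69.3) = 69.3
  R: 0 + 1(108.4) = 108.4
  V: 0 + 2(108.4) = 216.8
Total out = 642.5 mol/min; y_R = 108.4 / 642.5 = 0.1687.

0.169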